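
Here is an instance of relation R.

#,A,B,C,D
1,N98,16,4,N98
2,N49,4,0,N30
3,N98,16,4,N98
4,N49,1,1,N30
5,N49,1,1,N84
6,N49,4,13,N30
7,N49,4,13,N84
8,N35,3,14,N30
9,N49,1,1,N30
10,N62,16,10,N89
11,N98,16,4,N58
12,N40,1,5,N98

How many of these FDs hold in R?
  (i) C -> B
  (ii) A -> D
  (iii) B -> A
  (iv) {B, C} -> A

2

(i) C -> B: every LHS value maps to a single RHS value — holds.
(ii) A -> D: A=N98: rows 1, 3, 11 → D takes values {N98, N58} — violation; A=N49: rows 2, 4, 5, 6, 7, 9 → D takes values {N30, N84} — violation — fails.
(iii) B -> A: B=16: rows 1, 3, 10, 11 → A takes values {N98, N62} — violation; B=1: rows 4, 5, 9, 12 → A takes values {N49, N40} — violation — fails.
(iv) {B, C} -> A: every LHS value maps to a single RHS value — holds.
2 of the 4 dependencies hold.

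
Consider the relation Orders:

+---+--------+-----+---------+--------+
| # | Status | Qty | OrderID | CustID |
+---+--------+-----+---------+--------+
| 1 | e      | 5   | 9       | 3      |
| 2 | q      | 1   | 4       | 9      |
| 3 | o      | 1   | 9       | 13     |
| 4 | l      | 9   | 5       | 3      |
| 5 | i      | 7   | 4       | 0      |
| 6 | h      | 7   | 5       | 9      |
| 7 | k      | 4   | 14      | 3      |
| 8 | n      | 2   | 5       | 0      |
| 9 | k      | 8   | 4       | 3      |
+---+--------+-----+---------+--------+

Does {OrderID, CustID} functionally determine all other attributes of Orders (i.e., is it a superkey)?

Yes

All 9 rows have distinct {OrderID, CustID} values, so {OrderID, CustID} → (all attributes) holds and {OrderID, CustID} is a superkey.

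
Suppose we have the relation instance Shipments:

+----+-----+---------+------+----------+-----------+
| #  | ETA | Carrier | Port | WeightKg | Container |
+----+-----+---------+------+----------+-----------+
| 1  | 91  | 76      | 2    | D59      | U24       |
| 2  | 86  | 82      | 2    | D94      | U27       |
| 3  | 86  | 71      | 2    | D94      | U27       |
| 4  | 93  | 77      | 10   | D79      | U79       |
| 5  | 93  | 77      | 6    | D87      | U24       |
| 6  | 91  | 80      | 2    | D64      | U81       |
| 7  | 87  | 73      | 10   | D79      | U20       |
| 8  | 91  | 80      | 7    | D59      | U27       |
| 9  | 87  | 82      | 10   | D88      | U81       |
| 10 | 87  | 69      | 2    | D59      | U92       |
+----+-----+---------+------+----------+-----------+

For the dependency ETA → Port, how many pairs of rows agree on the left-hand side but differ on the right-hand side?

ETA=91: violating pairs (1,8), (6,8) — 2 pairs.
ETA=86: all 2 rows agree on Port — 0 pairs.
ETA=93: violating pairs (4,5) — 1 pair.
ETA=87: violating pairs (7,10), (9,10) — 2 pairs.

5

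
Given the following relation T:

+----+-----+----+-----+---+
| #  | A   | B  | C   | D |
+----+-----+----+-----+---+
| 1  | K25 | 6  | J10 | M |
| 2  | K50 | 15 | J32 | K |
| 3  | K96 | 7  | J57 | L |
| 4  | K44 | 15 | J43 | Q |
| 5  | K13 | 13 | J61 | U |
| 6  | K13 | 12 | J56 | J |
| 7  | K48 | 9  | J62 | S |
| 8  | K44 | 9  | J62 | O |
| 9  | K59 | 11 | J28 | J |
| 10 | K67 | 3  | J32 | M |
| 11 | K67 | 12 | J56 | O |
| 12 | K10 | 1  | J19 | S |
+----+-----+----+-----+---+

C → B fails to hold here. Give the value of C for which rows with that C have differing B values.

J32

C=J10: row 1 → B = 6 ✓
C=J32: rows 2, 10 → B takes values {15, 3} — violation
C=J57: row 3 → B = 7 ✓
C=J43: row 4 → B = 15 ✓
C=J61: row 5 → B = 13 ✓
C=J56: rows 6, 11 → B = 12, 12 ✓
C=J62: rows 7, 8 → B = 9, 9 ✓
C=J28: row 9 → B = 11 ✓
C=J19: row 12 → B = 1 ✓
The only C value with inconsistent B is C=J32.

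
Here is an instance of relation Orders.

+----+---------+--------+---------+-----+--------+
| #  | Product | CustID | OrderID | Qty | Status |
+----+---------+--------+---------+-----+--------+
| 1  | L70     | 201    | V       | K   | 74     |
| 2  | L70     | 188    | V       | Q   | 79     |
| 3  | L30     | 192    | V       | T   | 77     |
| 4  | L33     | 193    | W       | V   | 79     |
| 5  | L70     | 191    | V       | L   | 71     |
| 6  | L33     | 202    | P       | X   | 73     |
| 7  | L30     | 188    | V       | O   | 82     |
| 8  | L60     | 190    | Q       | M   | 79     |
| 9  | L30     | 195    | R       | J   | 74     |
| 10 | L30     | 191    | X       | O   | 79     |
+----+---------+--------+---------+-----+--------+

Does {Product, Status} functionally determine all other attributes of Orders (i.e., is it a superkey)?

Yes

All 10 rows have distinct {Product, Status} values, so {Product, Status} → (all attributes) holds and {Product, Status} is a superkey.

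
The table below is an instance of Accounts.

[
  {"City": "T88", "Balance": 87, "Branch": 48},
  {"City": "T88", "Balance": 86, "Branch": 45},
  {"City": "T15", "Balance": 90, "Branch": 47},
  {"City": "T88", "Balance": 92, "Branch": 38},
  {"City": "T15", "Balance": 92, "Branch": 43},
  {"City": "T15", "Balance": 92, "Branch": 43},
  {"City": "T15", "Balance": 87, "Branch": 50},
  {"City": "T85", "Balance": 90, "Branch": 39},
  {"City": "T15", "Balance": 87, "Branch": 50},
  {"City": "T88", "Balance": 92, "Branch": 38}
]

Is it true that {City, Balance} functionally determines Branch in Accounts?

Yes

(City=T88, Balance=87): 1 row → Branch = 48 ✓
(City=T88, Balance=86): 1 row → Branch = 45 ✓
(City=T15, Balance=90): 1 row → Branch = 47 ✓
(City=T88, Balance=92): 2 rows → Branch = 38, 38 ✓
(City=T15, Balance=92): 2 rows → Branch = 43, 43 ✓
(City=T15, Balance=87): 2 rows → Branch = 50, 50 ✓
(City=T85, Balance=90): 1 row → Branch = 39 ✓
Every {City, Balance} value is associated with a single Branch value, so {City, Balance} -> Branch holds.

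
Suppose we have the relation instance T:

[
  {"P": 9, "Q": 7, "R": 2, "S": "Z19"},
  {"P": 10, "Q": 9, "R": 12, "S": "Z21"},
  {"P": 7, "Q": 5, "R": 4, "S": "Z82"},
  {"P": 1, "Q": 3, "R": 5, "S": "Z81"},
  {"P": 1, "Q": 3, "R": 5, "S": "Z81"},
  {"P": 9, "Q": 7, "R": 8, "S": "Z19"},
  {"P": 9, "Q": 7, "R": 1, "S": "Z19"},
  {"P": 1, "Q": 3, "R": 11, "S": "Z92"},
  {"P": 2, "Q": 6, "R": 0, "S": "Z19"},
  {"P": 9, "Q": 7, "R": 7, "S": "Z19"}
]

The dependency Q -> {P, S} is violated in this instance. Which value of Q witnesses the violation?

Q=7: 4 rows → {P,S} = (9, Z19), (9, Z19), (9, Z19), (9, Z19) ✓
Q=9: 1 row → {P,S} = (10, Z21) ✓
Q=5: 1 row → {P,S} = (7, Z82) ✓
Q=3: 3 rows → {P,S} takes values {(1, Z81), (1, Z92)} — violation
Q=6: 1 row → {P,S} = (2, Z19) ✓
The only Q value with inconsistent RHS is Q=3.

3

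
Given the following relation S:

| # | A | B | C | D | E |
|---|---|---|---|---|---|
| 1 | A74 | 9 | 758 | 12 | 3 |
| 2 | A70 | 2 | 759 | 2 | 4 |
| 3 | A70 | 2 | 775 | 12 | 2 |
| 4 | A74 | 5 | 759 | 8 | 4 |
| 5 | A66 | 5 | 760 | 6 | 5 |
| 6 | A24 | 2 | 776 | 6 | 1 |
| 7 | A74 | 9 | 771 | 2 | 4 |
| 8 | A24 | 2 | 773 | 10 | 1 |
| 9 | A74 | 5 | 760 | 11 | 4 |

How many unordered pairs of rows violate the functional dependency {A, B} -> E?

(A=A74, B=9): violating pairs (1,7) — 1 pair.
(A=A70, B=2): violating pairs (2,3) — 1 pair.
(A=A74, B=5): all 2 rows agree on E — 0 pairs.
(A=A24, B=2): all 2 rows agree on E — 0 pairs.

2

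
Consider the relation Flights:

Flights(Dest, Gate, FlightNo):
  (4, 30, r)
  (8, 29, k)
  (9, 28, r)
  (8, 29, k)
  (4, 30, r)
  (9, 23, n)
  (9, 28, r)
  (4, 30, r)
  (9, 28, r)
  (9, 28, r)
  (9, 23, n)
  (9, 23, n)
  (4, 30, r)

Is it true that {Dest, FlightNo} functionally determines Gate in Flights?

Yes

(Dest=4, FlightNo=r): 4 rows → Gate = 30, 30, 30, 30 ✓
(Dest=8, FlightNo=k): 2 rows → Gate = 29, 29 ✓
(Dest=9, FlightNo=r): 4 rows → Gate = 28, 28, 28, 28 ✓
(Dest=9, FlightNo=n): 3 rows → Gate = 23, 23, 23 ✓
Every {Dest, FlightNo} value is associated with a single Gate value, so {Dest, FlightNo} -> Gate holds.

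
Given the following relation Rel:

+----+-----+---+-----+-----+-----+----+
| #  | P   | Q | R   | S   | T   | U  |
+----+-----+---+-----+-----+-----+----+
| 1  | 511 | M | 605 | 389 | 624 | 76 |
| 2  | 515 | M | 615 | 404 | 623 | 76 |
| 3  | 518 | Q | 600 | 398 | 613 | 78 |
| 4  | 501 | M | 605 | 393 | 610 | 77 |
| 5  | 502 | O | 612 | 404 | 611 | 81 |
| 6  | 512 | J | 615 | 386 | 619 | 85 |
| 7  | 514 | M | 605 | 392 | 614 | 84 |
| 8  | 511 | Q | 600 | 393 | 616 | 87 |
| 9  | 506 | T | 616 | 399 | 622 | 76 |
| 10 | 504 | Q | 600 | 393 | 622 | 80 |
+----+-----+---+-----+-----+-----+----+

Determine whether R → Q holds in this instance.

R=605: rows 1, 4, 7 → Q = M, M, M ✓
R=615: rows 2, 6 → Q takes values {M, J} — violation
R=600: rows 3, 8, 10 → Q = Q, Q, Q ✓
R=612: row 5 → Q = O ✓
R=616: row 9 → Q = T ✓
Two rows agree on R but differ on Q, so R → Q does not hold.

No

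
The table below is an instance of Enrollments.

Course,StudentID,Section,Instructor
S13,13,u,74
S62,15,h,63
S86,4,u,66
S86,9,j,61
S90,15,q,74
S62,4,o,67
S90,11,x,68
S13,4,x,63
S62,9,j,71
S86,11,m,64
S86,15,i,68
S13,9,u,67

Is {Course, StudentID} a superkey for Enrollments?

All 12 rows have distinct {Course, StudentID} values, so {Course, StudentID} → (all attributes) holds and {Course, StudentID} is a superkey.

Yes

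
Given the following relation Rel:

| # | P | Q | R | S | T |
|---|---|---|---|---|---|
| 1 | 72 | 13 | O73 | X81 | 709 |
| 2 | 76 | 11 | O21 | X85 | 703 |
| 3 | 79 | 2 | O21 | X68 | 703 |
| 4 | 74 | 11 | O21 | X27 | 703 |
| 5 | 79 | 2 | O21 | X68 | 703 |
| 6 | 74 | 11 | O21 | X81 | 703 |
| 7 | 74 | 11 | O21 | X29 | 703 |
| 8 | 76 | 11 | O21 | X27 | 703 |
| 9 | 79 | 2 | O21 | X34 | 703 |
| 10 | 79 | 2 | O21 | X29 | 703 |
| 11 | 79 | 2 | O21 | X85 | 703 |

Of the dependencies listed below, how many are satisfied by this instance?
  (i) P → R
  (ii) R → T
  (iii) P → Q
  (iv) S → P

3

(i) P → R: every LHS value maps to a single RHS value — holds.
(ii) R → T: every LHS value maps to a single RHS value — holds.
(iii) P → Q: every LHS value maps to a single RHS value — holds.
(iv) S → P: S=X81: rows 1, 6 → P takes values {72, 74} — violation; S=X85: rows 2, 11 → P takes values {76, 79} — violation; S=X27: rows 4, 8 → P takes values {74, 76} — violation; S=X29: rows 7, 10 → P takes values {74, 79} — violation — fails.
3 of the 4 dependencies hold.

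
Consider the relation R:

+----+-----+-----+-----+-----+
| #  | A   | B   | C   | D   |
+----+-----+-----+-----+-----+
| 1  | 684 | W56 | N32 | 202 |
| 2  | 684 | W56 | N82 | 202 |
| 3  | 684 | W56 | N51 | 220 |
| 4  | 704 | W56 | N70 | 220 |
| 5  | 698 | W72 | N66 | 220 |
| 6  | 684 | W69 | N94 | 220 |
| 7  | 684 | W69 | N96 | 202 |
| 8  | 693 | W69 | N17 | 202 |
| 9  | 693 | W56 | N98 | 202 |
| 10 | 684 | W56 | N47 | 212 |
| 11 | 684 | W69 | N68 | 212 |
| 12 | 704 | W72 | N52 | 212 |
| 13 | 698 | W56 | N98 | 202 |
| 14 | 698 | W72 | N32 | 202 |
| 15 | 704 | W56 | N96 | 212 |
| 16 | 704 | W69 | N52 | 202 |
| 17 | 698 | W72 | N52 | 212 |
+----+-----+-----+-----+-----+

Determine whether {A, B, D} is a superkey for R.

No

Rows 1 and 2 have the same {A, B, D} value (A=684, B=W56, D=202) but are distinct tuples, so {A, B, D} does not determine every attribute — not a superkey.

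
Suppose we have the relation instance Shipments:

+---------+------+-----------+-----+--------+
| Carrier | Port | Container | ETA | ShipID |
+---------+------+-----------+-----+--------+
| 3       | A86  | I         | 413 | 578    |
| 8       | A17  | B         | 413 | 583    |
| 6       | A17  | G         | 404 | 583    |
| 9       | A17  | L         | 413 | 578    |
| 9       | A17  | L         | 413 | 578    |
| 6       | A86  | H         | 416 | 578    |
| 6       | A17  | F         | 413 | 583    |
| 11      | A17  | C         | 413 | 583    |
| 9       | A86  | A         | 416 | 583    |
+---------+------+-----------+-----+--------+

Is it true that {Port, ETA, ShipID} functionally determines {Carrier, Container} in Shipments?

No

(Port=A86, ETA=413, ShipID=578): 1 row → {Carrier,Container} = (3, I) ✓
(Port=A17, ETA=413, ShipID=583): 3 rows → {Carrier,Container} takes values {(8, B), (6, F), (11, C)} — violation
(Port=A17, ETA=404, ShipID=583): 1 row → {Carrier,Container} = (6, G) ✓
(Port=A17, ETA=413, ShipID=578): 2 rows → {Carrier,Container} = (9, L), (9, L) ✓
(Port=A86, ETA=416, ShipID=578): 1 row → {Carrier,Container} = (6, H) ✓
(Port=A86, ETA=416, ShipID=583): 1 row → {Carrier,Container} = (9, A) ✓
Two rows agree on {Port, ETA, ShipID} but differ on {Carrier, Container}, so {Port, ETA, ShipID} → {Carrier, Container} does not hold.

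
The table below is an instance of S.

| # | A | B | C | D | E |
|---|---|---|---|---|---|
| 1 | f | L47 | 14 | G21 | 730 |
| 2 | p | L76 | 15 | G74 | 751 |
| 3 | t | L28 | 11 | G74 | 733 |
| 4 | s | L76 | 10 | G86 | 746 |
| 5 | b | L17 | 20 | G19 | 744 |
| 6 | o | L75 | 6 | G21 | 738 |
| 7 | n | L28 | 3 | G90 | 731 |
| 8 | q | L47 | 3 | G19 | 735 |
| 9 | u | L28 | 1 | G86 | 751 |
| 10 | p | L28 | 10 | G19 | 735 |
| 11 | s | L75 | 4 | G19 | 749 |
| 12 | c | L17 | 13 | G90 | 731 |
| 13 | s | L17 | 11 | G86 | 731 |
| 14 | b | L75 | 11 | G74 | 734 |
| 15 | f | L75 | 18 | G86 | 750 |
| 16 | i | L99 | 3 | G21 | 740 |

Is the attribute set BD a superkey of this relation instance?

All 16 rows have distinct BD values, so BD → (all attributes) holds and BD is a superkey.

Yes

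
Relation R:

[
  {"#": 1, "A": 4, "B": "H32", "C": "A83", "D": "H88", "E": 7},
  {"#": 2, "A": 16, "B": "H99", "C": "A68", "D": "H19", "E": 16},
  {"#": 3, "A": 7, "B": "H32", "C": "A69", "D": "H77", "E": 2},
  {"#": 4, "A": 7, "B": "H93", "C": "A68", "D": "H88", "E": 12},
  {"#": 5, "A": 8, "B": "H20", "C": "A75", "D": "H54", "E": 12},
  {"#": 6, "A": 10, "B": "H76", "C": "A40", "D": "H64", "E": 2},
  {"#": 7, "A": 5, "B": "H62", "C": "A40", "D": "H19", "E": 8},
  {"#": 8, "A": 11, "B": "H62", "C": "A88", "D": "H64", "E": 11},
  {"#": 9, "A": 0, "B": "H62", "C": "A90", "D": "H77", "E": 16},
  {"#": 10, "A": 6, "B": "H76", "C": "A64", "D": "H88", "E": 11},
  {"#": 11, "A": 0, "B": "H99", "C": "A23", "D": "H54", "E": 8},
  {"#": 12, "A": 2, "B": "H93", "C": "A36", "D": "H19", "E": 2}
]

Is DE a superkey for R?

All 12 rows have distinct DE values, so DE → (all attributes) holds and DE is a superkey.

Yes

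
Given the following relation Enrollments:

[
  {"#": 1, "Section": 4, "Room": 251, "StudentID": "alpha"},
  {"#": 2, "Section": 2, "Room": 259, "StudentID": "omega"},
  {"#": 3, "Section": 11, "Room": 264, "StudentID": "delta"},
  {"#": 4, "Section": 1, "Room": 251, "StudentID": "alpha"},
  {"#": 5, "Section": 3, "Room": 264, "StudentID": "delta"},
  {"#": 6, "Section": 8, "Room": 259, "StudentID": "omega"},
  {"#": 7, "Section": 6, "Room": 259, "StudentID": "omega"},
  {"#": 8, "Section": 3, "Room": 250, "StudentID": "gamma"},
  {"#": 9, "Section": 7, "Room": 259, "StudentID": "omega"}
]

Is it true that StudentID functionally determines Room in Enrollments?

Yes

StudentID=alpha: rows 1, 4 → Room = 251, 251 ✓
StudentID=omega: rows 2, 6, 7, 9 → Room = 259, 259, 259, 259 ✓
StudentID=delta: rows 3, 5 → Room = 264, 264 ✓
StudentID=gamma: row 8 → Room = 250 ✓
Every StudentID value is associated with a single Room value, so StudentID -> Room holds.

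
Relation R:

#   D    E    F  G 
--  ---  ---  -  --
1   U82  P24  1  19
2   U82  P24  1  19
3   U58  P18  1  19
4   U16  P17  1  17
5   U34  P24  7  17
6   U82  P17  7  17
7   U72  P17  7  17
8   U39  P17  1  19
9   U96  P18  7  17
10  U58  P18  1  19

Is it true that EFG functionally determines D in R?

(E=P24, F=1, G=19): rows 1, 2 → D = U82, U82 ✓
(E=P18, F=1, G=19): rows 3, 10 → D = U58, U58 ✓
(E=P17, F=1, G=17): row 4 → D = U16 ✓
(E=P24, F=7, G=17): row 5 → D = U34 ✓
(E=P17, F=7, G=17): rows 6, 7 → D takes values {U82, U72} — violation
(E=P17, F=1, G=19): row 8 → D = U39 ✓
(E=P18, F=7, G=17): row 9 → D = U96 ✓
Two rows agree on EFG but differ on D, so EFG -> D does not hold.

No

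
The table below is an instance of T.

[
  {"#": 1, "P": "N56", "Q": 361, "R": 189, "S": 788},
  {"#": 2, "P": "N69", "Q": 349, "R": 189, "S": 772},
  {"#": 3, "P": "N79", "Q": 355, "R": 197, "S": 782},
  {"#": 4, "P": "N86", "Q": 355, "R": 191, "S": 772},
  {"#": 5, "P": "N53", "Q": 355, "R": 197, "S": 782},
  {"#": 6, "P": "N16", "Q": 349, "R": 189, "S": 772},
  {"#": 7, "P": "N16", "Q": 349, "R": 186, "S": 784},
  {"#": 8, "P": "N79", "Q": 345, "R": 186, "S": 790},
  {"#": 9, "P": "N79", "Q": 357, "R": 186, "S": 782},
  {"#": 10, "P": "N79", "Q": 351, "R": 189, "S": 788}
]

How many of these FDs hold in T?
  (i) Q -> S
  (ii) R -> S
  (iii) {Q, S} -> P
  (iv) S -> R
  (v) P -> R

0

(i) Q -> S: Q=349: rows 2, 6, 7 → S takes values {772, 784} — violation; Q=355: rows 3, 4, 5 → S takes values {782, 772} — violation — fails.
(ii) R -> S: R=189: rows 1, 2, 6, 10 → S takes values {788, 772} — violation; R=186: rows 7, 8, 9 → S takes values {784, 790, 782} — violation — fails.
(iii) {Q, S} -> P: (Q=349, S=772): rows 2, 6 → P takes values {N69, N16} — violation; (Q=355, S=782): rows 3, 5 → P takes values {N79, N53} — violation — fails.
(iv) S -> R: S=772: rows 2, 4, 6 → R takes values {189, 191} — violation; S=782: rows 3, 5, 9 → R takes values {197, 186} — violation — fails.
(v) P -> R: P=N79: rows 3, 8, 9, 10 → R takes values {197, 186, 189} — violation; P=N16: rows 6, 7 → R takes values {189, 186} — violation — fails.
None of the 5 dependencies hold.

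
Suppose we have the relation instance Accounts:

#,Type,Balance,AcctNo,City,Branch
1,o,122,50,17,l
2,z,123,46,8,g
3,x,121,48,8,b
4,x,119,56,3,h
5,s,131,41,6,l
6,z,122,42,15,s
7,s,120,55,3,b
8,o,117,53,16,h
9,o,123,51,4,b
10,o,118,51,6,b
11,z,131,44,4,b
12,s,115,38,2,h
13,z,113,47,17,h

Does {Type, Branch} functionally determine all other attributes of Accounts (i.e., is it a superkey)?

No

Rows 9 and 10 have the same {Type, Branch} value (Type=o, Branch=b) but are distinct tuples, so {Type, Branch} does not determine every attribute — not a superkey.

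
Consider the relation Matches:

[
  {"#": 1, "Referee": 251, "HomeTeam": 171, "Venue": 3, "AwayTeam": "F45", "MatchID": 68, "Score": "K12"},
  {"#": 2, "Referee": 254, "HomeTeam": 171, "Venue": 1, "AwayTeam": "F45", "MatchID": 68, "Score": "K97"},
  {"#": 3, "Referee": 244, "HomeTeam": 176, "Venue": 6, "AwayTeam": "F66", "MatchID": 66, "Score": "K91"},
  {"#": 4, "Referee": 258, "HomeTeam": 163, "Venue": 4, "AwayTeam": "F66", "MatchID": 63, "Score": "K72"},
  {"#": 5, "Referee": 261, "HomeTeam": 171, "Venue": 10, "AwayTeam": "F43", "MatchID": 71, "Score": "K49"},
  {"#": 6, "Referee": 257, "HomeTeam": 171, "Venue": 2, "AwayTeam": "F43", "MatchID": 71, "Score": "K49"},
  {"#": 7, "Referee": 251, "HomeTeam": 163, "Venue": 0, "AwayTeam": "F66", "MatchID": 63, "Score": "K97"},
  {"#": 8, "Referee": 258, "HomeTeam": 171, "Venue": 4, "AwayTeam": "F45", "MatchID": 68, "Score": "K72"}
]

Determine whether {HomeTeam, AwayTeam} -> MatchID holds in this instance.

(HomeTeam=171, AwayTeam=F45): rows 1, 2, 8 → MatchID = 68, 68, 68 ✓
(HomeTeam=176, AwayTeam=F66): row 3 → MatchID = 66 ✓
(HomeTeam=163, AwayTeam=F66): rows 4, 7 → MatchID = 63, 63 ✓
(HomeTeam=171, AwayTeam=F43): rows 5, 6 → MatchID = 71, 71 ✓
Every {HomeTeam, AwayTeam} value is associated with a single MatchID value, so {HomeTeam, AwayTeam} -> MatchID holds.

Yes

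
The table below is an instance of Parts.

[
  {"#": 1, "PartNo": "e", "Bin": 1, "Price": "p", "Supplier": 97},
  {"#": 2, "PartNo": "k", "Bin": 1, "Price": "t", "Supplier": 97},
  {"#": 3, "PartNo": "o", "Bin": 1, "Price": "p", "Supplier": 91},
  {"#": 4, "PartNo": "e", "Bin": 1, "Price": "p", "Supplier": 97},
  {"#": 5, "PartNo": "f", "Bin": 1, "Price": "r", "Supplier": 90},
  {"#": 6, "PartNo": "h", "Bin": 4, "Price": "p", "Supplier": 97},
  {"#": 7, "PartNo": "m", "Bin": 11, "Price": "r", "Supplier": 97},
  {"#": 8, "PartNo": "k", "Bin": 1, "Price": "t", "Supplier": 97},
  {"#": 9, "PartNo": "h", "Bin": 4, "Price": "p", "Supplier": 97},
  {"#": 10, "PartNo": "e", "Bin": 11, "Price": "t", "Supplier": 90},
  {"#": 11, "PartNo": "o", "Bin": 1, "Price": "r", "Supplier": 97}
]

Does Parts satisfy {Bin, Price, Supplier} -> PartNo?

(Bin=1, Price=p, Supplier=97): rows 1, 4 → PartNo = e, e ✓
(Bin=1, Price=t, Supplier=97): rows 2, 8 → PartNo = k, k ✓
(Bin=1, Price=p, Supplier=91): row 3 → PartNo = o ✓
(Bin=1, Price=r, Supplier=90): row 5 → PartNo = f ✓
(Bin=4, Price=p, Supplier=97): rows 6, 9 → PartNo = h, h ✓
(Bin=11, Price=r, Supplier=97): row 7 → PartNo = m ✓
(Bin=11, Price=t, Supplier=90): row 10 → PartNo = e ✓
(Bin=1, Price=r, Supplier=97): row 11 → PartNo = o ✓
Every {Bin, Price, Supplier} value is associated with a single PartNo value, so {Bin, Price, Supplier} -> PartNo holds.

Yes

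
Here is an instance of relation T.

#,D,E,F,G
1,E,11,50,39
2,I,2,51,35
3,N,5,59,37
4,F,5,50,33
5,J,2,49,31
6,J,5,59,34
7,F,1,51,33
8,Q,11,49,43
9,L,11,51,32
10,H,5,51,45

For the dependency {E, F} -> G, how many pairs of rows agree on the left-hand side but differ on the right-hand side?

(E=5, F=59): violating pairs (3,6) — 1 pair.

1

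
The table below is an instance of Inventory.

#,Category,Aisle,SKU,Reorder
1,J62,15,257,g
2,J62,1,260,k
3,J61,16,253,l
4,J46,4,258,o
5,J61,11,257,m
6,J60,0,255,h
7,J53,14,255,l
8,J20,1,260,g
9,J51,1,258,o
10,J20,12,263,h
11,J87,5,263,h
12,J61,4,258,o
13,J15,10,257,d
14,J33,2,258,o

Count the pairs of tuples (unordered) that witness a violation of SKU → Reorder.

5

SKU=257: violating pairs (1,5), (1,13), (5,13) — 3 pairs.
SKU=260: violating pairs (2,8) — 1 pair.
SKU=258: all 4 rows agree on Reorder — 0 pairs.
SKU=255: violating pairs (6,7) — 1 pair.
SKU=263: all 2 rows agree on Reorder — 0 pairs.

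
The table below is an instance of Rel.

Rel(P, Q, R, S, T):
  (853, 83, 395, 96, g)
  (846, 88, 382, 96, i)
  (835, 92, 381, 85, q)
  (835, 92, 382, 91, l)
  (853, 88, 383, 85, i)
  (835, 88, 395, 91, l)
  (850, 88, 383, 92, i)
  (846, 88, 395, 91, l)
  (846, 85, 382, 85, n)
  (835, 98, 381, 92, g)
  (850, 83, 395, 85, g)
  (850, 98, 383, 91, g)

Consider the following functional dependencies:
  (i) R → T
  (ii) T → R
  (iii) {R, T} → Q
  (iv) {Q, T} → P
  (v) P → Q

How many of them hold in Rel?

(i) R → T: R=395: 4 rows → T takes values {g, l} — violation; R=382: 3 rows → T takes values {i, l, n} — violation; R=381: 2 rows → T takes values {q, g} — violation; R=383: 3 rows → T takes values {i, g} — violation — fails.
(ii) T → R: T=g: 4 rows → R takes values {395, 381, 383} — violation; T=i: 3 rows → R takes values {382, 383} — violation; T=l: 3 rows → R takes values {382, 395} — violation — fails.
(iii) {R, T} → Q: every LHS value maps to a single RHS value — holds.
(iv) {Q, T} → P: (Q=83, T=g): 2 rows → P takes values {853, 850} — violation; (Q=88, T=i): 3 rows → P takes values {846, 853, 850} — violation; (Q=88, T=l): 2 rows → P takes values {835, 846} — violation; (Q=98, T=g): 2 rows → P takes values {835, 850} — violation — fails.
(v) P → Q: P=853: 2 rows → Q takes values {83, 88} — violation; P=846: 3 rows → Q takes values {88, 85} — violation; P=835: 4 rows → Q takes values {92, 88, 98} — violation; P=850: 3 rows → Q takes values {88, 83, 98} — violation — fails.
1 of the 5 dependencies holds.

1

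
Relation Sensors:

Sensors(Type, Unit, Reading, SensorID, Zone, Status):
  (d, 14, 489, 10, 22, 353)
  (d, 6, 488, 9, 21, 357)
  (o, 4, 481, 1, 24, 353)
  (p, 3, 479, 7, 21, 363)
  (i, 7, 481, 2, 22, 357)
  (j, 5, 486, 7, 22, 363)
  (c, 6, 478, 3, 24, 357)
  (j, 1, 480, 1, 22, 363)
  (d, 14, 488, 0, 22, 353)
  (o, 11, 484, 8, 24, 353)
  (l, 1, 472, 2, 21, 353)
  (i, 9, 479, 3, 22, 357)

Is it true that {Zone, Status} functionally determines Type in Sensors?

Yes

(Zone=22, Status=353): 2 rows → Type = d, d ✓
(Zone=21, Status=357): 1 row → Type = d ✓
(Zone=24, Status=353): 2 rows → Type = o, o ✓
(Zone=21, Status=363): 1 row → Type = p ✓
(Zone=22, Status=357): 2 rows → Type = i, i ✓
(Zone=22, Status=363): 2 rows → Type = j, j ✓
(Zone=24, Status=357): 1 row → Type = c ✓
(Zone=21, Status=353): 1 row → Type = l ✓
Every {Zone, Status} value is associated with a single Type value, so {Zone, Status} → Type holds.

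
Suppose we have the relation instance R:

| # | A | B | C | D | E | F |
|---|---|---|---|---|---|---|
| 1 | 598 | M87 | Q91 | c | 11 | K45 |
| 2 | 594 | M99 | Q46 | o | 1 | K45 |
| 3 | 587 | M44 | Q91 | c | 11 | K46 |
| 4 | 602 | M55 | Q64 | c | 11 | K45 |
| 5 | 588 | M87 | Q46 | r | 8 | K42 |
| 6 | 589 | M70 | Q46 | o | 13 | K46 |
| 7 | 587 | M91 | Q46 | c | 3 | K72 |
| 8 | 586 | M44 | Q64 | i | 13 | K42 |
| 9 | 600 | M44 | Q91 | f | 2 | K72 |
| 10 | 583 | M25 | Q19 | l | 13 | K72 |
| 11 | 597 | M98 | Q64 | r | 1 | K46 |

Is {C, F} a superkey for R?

All 11 rows have distinct {C, F} values, so {C, F} → (all attributes) holds and {C, F} is a superkey.

Yes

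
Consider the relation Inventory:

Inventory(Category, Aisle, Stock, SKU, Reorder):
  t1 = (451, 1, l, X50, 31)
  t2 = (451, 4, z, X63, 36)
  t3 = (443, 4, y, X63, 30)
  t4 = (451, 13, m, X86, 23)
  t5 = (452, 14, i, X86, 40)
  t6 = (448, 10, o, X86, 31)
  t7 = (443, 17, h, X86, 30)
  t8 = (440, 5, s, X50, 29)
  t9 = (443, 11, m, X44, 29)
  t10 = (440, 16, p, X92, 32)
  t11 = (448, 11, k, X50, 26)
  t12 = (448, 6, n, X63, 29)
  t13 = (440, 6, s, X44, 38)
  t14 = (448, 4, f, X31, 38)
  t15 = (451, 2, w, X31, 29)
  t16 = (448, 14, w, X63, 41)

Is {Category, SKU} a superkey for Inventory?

No

Rows 12 and 16 have the same {Category, SKU} value (Category=448, SKU=X63) but are distinct tuples, so {Category, SKU} does not determine every attribute — not a superkey.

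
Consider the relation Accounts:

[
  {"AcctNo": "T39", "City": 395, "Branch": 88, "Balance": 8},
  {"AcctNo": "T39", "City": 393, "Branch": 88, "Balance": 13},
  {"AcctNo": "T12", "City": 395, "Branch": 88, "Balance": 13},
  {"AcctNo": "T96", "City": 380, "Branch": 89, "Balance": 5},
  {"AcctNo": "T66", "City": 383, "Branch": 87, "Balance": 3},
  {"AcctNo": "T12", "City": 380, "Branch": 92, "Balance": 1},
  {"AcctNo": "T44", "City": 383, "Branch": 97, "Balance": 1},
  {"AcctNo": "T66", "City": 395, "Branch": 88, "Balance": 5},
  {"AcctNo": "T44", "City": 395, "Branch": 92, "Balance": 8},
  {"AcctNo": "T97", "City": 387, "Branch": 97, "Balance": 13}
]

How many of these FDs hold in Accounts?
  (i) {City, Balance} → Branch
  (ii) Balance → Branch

(i) {City, Balance} → Branch: (City=395, Balance=8): 2 rows → Branch takes values {88, 92} — violation — fails.
(ii) Balance → Branch: Balance=8: 2 rows → Branch takes values {88, 92} — violation; Balance=13: 3 rows → Branch takes values {88, 97} — violation; Balance=5: 2 rows → Branch takes values {89, 88} — violation; Balance=1: 2 rows → Branch takes values {92, 97} — violation — fails.
None of the 2 dependencies hold.

0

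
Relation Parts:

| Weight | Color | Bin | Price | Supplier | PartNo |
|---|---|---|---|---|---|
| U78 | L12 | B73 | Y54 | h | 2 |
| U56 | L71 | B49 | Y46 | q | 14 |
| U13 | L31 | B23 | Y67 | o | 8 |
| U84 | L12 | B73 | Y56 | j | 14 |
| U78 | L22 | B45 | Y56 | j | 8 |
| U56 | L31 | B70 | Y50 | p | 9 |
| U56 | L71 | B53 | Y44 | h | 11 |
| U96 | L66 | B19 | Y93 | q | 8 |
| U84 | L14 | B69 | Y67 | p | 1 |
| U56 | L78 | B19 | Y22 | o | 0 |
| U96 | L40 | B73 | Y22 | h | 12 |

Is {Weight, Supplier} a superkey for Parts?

Yes

All 11 rows have distinct {Weight, Supplier} values, so {Weight, Supplier} → (all attributes) holds and {Weight, Supplier} is a superkey.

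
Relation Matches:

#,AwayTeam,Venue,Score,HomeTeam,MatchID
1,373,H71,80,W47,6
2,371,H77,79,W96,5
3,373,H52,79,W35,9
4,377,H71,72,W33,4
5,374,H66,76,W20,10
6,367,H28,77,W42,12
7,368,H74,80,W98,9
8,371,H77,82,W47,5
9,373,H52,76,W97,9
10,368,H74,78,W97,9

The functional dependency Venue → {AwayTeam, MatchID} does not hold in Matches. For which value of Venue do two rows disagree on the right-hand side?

H71

Venue=H71: rows 1, 4 → {AwayTeam,MatchID} takes values {(373, 6), (377, 4)} — violation
Venue=H77: rows 2, 8 → {AwayTeam,MatchID} = (371, 5), (371, 5) ✓
Venue=H52: rows 3, 9 → {AwayTeam,MatchID} = (373, 9), (373, 9) ✓
Venue=H66: row 5 → {AwayTeam,MatchID} = (374, 10) ✓
Venue=H28: row 6 → {AwayTeam,MatchID} = (367, 12) ✓
Venue=H74: rows 7, 10 → {AwayTeam,MatchID} = (368, 9), (368, 9) ✓
The only Venue value with inconsistent RHS is Venue=H71.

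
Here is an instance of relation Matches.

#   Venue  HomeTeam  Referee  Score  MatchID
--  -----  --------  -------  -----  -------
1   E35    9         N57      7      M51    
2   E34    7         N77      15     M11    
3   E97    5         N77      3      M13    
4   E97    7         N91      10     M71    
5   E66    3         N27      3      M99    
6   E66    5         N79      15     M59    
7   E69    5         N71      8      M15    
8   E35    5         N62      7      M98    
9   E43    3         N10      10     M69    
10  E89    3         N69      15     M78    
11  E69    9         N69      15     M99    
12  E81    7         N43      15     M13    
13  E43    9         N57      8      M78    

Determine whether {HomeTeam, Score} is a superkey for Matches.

No

Rows 2 and 12 have the same {HomeTeam, Score} value (HomeTeam=7, Score=15) but are distinct tuples, so {HomeTeam, Score} does not determine every attribute — not a superkey.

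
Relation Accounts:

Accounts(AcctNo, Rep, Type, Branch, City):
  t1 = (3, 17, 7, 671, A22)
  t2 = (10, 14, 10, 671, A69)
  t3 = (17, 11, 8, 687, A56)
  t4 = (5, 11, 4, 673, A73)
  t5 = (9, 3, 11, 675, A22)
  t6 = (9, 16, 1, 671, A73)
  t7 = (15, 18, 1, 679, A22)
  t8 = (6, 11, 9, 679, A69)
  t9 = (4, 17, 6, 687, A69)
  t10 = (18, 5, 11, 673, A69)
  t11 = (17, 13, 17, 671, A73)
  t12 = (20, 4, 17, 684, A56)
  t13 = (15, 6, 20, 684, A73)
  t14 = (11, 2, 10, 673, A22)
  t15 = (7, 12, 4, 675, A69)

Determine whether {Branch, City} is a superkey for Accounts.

Rows 6 and 11 have the same {Branch, City} value (Branch=671, City=A73) but are distinct tuples, so {Branch, City} does not determine every attribute — not a superkey.

No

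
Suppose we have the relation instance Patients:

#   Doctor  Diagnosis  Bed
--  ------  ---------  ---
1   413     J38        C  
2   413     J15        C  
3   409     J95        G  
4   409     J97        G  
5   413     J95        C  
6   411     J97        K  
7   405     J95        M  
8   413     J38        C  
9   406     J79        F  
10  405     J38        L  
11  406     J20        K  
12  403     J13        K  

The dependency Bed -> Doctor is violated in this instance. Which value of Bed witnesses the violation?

Bed=C: rows 1, 2, 5, 8 → Doctor = 413, 413, 413, 413 ✓
Bed=G: rows 3, 4 → Doctor = 409, 409 ✓
Bed=K: rows 6, 11, 12 → Doctor takes values {411, 406, 403} — violation
Bed=M: row 7 → Doctor = 405 ✓
Bed=F: row 9 → Doctor = 406 ✓
Bed=L: row 10 → Doctor = 405 ✓
The only Bed value with inconsistent Doctor is Bed=K.

K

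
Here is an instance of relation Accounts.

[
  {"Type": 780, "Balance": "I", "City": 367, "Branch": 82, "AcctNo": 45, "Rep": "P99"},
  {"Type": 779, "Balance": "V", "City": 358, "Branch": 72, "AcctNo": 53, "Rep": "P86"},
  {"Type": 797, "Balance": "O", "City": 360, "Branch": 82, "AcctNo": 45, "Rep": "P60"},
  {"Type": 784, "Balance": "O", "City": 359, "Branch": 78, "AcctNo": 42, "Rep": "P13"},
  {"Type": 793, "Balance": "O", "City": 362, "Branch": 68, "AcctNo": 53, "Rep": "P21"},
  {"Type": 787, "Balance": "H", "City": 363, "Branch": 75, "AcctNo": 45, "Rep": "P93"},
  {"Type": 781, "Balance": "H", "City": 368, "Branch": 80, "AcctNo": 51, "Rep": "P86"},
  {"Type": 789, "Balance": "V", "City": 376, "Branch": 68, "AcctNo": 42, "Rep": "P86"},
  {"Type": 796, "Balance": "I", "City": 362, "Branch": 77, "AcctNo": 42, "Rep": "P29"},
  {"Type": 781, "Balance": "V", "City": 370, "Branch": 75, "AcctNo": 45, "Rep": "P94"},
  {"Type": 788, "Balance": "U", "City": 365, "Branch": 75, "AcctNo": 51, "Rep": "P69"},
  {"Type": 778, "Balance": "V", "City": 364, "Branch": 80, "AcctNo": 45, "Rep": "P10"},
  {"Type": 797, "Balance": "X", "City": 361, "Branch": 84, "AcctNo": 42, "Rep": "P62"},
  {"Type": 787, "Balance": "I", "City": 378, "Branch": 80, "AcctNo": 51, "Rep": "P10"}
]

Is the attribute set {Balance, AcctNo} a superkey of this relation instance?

No

Two distinct rows share (Balance=V, AcctNo=45), so {Balance, AcctNo} does not determine every attribute — not a superkey.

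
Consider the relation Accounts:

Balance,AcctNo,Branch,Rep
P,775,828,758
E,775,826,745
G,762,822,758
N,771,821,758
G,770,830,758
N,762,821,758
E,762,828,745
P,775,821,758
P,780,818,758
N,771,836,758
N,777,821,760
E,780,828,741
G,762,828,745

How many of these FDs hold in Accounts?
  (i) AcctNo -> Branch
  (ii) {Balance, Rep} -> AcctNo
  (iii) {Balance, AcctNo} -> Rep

(i) AcctNo -> Branch: AcctNo=775: 3 rows → Branch takes values {828, 826, 821} — violation; AcctNo=762: 4 rows → Branch takes values {822, 821, 828} — violation; AcctNo=771: 2 rows → Branch takes values {821, 836} — violation; AcctNo=780: 2 rows → Branch takes values {818, 828} — violation — fails.
(ii) {Balance, Rep} -> AcctNo: (Balance=P, Rep=758): 3 rows → AcctNo takes values {775, 780} — violation; (Balance=E, Rep=745): 2 rows → AcctNo takes values {775, 762} — violation; (Balance=G, Rep=758): 2 rows → AcctNo takes values {762, 770} — violation; (Balance=N, Rep=758): 3 rows → AcctNo takes values {771, 762} — violation — fails.
(iii) {Balance, AcctNo} -> Rep: (Balance=G, AcctNo=762): 2 rows → Rep takes values {758, 745} — violation — fails.
None of the 3 dependencies hold.

0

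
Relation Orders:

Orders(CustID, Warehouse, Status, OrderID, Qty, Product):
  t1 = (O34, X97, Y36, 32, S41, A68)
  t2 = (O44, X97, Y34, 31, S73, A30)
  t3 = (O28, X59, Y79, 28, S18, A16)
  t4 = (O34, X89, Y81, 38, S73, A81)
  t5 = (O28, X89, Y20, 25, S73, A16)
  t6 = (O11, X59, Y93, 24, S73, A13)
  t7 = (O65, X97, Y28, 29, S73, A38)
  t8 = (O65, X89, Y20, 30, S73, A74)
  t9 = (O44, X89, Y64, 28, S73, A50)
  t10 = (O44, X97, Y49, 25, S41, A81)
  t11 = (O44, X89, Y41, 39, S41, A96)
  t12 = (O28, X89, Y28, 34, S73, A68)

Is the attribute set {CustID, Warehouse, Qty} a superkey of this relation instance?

No

Rows 5 and 12 have the same {CustID, Warehouse, Qty} value (CustID=O28, Warehouse=X89, Qty=S73) but are distinct tuples, so {CustID, Warehouse, Qty} does not determine every attribute — not a superkey.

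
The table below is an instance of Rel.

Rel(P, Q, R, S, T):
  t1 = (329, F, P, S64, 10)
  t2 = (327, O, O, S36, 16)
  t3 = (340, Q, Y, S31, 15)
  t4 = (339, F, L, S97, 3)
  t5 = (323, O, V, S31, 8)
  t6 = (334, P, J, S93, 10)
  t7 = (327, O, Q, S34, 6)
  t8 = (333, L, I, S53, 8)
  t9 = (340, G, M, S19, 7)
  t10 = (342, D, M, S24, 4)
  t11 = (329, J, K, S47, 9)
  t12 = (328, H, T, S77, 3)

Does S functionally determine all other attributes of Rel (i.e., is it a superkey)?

Rows 3 and 5 have the same S value S=S31 but are distinct tuples, so S does not determine every attribute — not a superkey.

No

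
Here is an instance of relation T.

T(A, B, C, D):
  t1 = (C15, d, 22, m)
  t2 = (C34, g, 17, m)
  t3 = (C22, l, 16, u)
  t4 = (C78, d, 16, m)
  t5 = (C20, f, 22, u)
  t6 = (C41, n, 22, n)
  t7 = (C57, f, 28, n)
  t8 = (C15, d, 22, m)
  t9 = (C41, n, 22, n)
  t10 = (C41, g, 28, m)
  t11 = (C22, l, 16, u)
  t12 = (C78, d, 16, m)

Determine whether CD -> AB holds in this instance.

Yes

(C=22, D=m): rows 1, 8 → {A,B} = (C15, d), (C15, d) ✓
(C=17, D=m): row 2 → {A,B} = (C34, g) ✓
(C=16, D=u): rows 3, 11 → {A,B} = (C22, l), (C22, l) ✓
(C=16, D=m): rows 4, 12 → {A,B} = (C78, d), (C78, d) ✓
(C=22, D=u): row 5 → {A,B} = (C20, f) ✓
(C=22, D=n): rows 6, 9 → {A,B} = (C41, n), (C41, n) ✓
(C=28, D=n): row 7 → {A,B} = (C57, f) ✓
(C=28, D=m): row 10 → {A,B} = (C41, g) ✓
Every CD value is associated with a single AB value, so CD -> AB holds.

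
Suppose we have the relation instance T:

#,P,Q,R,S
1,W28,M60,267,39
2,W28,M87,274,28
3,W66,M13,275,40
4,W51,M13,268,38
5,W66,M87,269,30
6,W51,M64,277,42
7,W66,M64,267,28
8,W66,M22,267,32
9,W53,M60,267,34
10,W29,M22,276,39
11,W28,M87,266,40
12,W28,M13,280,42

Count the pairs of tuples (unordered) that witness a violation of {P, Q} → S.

(P=W28, Q=M87): violating pairs (2,11) — 1 pair.

1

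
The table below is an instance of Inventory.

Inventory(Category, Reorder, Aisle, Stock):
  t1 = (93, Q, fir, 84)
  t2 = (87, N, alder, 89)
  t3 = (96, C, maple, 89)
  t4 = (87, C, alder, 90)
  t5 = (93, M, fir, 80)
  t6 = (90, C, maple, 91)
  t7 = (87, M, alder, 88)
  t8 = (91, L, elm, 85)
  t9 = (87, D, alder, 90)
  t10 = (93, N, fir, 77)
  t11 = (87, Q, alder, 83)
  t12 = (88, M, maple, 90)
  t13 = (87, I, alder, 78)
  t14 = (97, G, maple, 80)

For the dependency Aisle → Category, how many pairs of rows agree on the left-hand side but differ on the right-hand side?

6

Aisle=fir: all 3 rows agree on Category — 0 pairs.
Aisle=alder: all 6 rows agree on Category — 0 pairs.
Aisle=maple: violating pairs (3,6), (3,12), (3,14), (6,12), (6,14), (12,14) — 6 pairs.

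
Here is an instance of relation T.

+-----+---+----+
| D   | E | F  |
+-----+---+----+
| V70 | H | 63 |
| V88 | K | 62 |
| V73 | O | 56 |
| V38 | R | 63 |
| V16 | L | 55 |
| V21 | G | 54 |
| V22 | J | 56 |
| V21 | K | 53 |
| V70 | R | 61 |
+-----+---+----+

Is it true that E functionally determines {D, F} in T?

No

E=H: 1 row → {D,F} = (V70, 63) ✓
E=K: 2 rows → {D,F} takes values {(V88, 62), (V21, 53)} — violation
E=O: 1 row → {D,F} = (V73, 56) ✓
E=R: 2 rows → {D,F} takes values {(V38, 63), (V70, 61)} — violation
E=L: 1 row → {D,F} = (V16, 55) ✓
E=G: 1 row → {D,F} = (V21, 54) ✓
E=J: 1 row → {D,F} = (V22, 56) ✓
Two rows agree on E but differ on {D, F}, so E → {D, F} does not hold.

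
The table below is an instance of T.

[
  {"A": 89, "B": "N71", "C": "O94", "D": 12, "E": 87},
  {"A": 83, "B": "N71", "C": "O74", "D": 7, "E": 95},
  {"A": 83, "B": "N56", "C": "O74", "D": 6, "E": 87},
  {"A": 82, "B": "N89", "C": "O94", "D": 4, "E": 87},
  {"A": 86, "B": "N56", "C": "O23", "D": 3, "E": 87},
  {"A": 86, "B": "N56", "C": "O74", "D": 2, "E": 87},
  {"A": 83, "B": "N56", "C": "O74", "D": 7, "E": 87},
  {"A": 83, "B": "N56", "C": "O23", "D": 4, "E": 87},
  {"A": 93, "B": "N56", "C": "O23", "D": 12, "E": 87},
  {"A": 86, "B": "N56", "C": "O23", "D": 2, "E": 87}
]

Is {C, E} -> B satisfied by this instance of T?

No

(C=O94, E=87): 2 rows → B takes values {N71, N89} — violation
(C=O74, E=95): 1 row → B = N71 ✓
(C=O74, E=87): 3 rows → B = N56, N56, N56 ✓
(C=O23, E=87): 4 rows → B = N56, N56, N56, N56 ✓
Two rows agree on {C, E} but differ on B, so {C, E} -> B does not hold.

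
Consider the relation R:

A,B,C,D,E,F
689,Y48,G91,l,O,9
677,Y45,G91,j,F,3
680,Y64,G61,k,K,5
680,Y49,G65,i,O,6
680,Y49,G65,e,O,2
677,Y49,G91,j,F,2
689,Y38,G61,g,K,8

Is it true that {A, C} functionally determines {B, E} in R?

No

(A=689, C=G91): 1 row → {B,E} = (Y48, O) ✓
(A=677, C=G91): 2 rows → {B,E} takes values {(Y45, F), (Y49, F)} — violation
(A=680, C=G61): 1 row → {B,E} = (Y64, K) ✓
(A=680, C=G65): 2 rows → {B,E} = (Y49, O), (Y49, O) ✓
(A=689, C=G61): 1 row → {B,E} = (Y38, K) ✓
Two rows agree on {A, C} but differ on {B, E}, so {A, C} → {B, E} does not hold.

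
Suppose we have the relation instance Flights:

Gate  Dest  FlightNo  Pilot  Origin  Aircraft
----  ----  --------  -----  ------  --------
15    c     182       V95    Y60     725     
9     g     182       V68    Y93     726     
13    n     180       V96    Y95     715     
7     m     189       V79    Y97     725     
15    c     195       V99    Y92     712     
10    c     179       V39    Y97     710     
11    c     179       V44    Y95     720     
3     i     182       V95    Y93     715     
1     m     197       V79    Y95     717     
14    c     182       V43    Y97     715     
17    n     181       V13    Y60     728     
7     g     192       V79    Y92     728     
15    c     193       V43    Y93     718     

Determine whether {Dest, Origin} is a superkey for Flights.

No

Two distinct rows share (Dest=c, Origin=Y97), so {Dest, Origin} does not determine every attribute — not a superkey.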